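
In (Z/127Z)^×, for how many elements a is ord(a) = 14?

6

φ(127) = 127 − 1 = 126 = 2 · 3^2 · 7.
Since (Z/127Z)^× is cyclic of order 126, the number of elements of order d is φ(d) when d | 126 and 0 otherwise.
14 = 2 · 7 divides 126, and φ(14) = 6.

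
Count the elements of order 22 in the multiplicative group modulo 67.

10

φ(67) = 67 − 1 = 66 = 2 · 3 · 11.
In a cyclic group of order 66, there are φ(d) elements of order d for each divisor d of 66, and zero for non-divisors.
22 = 2 · 11 divides 66, and φ(22) = 10.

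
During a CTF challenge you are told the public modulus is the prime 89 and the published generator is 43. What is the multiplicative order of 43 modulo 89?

By Lagrange's theorem, ord_89(43) divides φ(89) = 89 − 1 = 88 = 2^3 · 11.
Divisors of 88: 1, 2, 4, 8, 11, 22, 44, 88.
Check 43^d mod 89 for each divisor in increasing order:
43^1 ≡ 43 (mod 89)
43^2 ≡ 69 (mod 89)
43^4 ≡ 44 (mod 89)
43^8 ≡ 67 (mod 89)
43^11 ≡ 52 (mod 89)
43^22 ≡ 34 (mod 89)
43^44 ≡ 88 (mod 89)
43^88 ≡ 1 (mod 89) ✓
Therefore the multiplicative order of 43 modulo 89 is 88.

88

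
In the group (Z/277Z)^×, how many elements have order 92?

44

φ(277) = 277 − 1 = 276 = 2^2 · 3 · 23.
(Z/277Z)^× is cyclic (|G| = 276); a cyclic group of order m has exactly φ(d) elements of each order d | m, and none otherwise.
92 = 2^2 · 23 divides 276, and φ(92) = 44.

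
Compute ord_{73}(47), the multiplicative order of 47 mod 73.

72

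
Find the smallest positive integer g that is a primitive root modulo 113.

3

φ(113) = 113 − 1 = 112 = 2^4 · 7.
Test candidates g = 2, 3, … against the prime factors q ∈ {2, 7} of φ(113): g is a generator iff g^(112/q) ≢ 1 for every such q.
g = 2: 2^56 ≡ 1 — hits 1, so not a primitive root.
g = 3: 3^56 ≡ 112; 3^16 ≡ 49 — none is 1, so 3 is a primitive root.
So 3 is the smallest generator of (Z/113Z)^×.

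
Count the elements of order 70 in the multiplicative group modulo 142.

24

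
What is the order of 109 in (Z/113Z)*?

7

The order of 109 must divide φ(113) = 113 − 1 = 112 = 2^4 · 7.
Divisors of 112: 1, 2, 4, 7, 8, 14, 16, 28, 56, 112.
Compute 109^d (mod 113) for the divisors d until we hit 1:
109^1 ≡ 109 (mod 113)
109^2 ≡ 16 (mod 113)
109^4 ≡ 30 (mod 113)
109^7 ≡ 1 (mod 113) ✓
The smallest such exponent is 7, so the order of 109 is 7.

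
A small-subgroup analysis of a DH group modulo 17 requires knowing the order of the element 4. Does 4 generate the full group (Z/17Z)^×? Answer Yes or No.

φ(17) = 17 − 1 = 16 = 2^4.
4 is a primitive root mod 17 iff 4^(φ(17)/q) ≢ 1 for every prime q | φ(17), i.e. q ∈ {2}.
4^8 ≡ 1 (mod 17)  [q = 2: ≡ 1 ✗]
The check at q = 2 fails, so 4 generates a proper subgroup.

No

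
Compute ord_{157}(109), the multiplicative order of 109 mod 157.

39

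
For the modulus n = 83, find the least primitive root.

2

φ(83) = 83 − 1 = 82 = 2 · 41.
Test candidates g = 2, 3, … against the prime factors q ∈ {2, 41} of φ(83): g is a generator iff g^(82/q) ≢ 1 for every such q.
g = 2: 2^41 ≡ 82; 2^2 ≡ 4 — none is 1, so 2 is a primitive root.
Hence the least primitive root of 83 is 2.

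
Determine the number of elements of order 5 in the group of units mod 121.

φ(121) = φ(11^2) = 11·(11−1) = 110 = 2 · 5 · 11.
Since (Z/121Z)^× is cyclic of order 110, the number of elements of order d is φ(d) when d | 110 and 0 otherwise.
5 | 110, and φ(5) = 5 − 1 = 4.

4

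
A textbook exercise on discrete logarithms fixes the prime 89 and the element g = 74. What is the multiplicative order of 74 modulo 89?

88

By Lagrange's theorem, ord_89(74) divides φ(89) = 89 − 1 = 88 = 2^3 · 11.
Divisors of 88: 1, 2, 4, 8, 11, 22, 44, 88.
Check 74^d mod 89 for each divisor in increasing order:
74^1 ≡ 74
74^2 ≡ 47
74^4 ≡ 73
74^8 ≡ 78
74^11 ≡ 12
74^22 ≡ 55
74^44 ≡ 88
74^88 ≡ 1
The smallest such exponent is 88, so the order of 74 is 88.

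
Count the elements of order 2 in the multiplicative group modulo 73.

1

φ(73) = 73 − 1 = 72 = 2^3 · 3^2.
In a cyclic group of order 72, there are φ(d) elements of order d for each divisor d of 72, and zero for non-divisors.
2 | 72, and φ(2) = 2 − 1 = 1.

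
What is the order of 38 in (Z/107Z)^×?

Since 38 ∈ (Z/107Z)^×, its order divides φ(107) = 107 − 1 = 106 = 2 · 53.
Divisors of 106: 1, 2, 53, 106.
Evaluate successive powers at the divisors of 106:
38^1 ≡ 38 (mod 107)
38^2 ≡ 53 (mod 107)
38^53 ≡ 106 (mod 107)
38^106 ≡ 1 (mod 107) ✓
The smallest such exponent is 106, so the order of 38 is 106.

106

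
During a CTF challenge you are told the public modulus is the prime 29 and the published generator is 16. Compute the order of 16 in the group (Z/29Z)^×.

7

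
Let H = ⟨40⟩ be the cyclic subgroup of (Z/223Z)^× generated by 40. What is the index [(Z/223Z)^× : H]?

37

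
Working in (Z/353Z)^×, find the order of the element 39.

176

By Lagrange's theorem, ord_353(39) divides φ(353) = 353 − 1 = 352 = 2^5 · 11.
Divisors of 352: 1, 2, 4, 8, 11, 16, 22, 32, 44, 88, 176, 352.
Compute 39^d (mod 353) for the divisors d until we hit 1:
39^1 ≡ 39 (mod 353)
39^2 ≡ 109 (mod 353)
39^4 ≡ 232 (mod 353)
39^8 ≡ 168 (mod 353)
39^11 ≡ 49 (mod 353)
39^16 ≡ 337 (mod 353)
39^22 ≡ 283 (mod 353)
39^32 ≡ 256 (mod 353)
39^44 ≡ 311 (mod 353)
39^88 ≡ 352 (mod 353)
39^176 ≡ 1 (mod 353) ✓
Therefore the multiplicative order of 39 modulo 353 is 176.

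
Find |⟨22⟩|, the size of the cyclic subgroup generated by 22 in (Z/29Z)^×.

14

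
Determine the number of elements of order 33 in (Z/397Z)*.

20

φ(397) = 397 − 1 = 396 = 2^2 · 3^2 · 11.
In a cyclic group of order 396, there are φ(d) elements of order d for each divisor d of 396, and zero for non-divisors.
33 = 3 · 11 divides 396, and φ(33) = 20.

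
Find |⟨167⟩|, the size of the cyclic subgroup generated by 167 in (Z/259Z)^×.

36

By Lagrange's theorem, ord_259(167) divides φ(259) = φ(7·37) = (7−1)·(37−1) = 6·36 = 216 = 2^3 · 3^3.
Divisors of 216: 1, 2, 3, 4, 6, 8, 9, 12, 18, 24, 27, 36, 54, 72, 108, 216.
Compute 167^d (mod 259) for the divisors d until we hit 1:
167^1 ≡ 167
167^2 ≡ 176
167^3 ≡ 125
167^4 ≡ 155
167^6 ≡ 85
167^8 ≡ 197
167^9 ≡ 6
167^12 ≡ 232
167^18 ≡ 36
167^24 ≡ 211
167^27 ≡ 216
167^36 ≡ 1
Therefore the multiplicative order of 167 modulo 259 is 36.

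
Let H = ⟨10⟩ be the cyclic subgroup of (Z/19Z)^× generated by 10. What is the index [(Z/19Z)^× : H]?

By Lagrange's theorem, ord_19(10) divides φ(19) = 19 − 1 = 18 = 2 · 3^2.
Divisors of 18: 1, 2, 3, 6, 9, 18.
Evaluate successive powers at the divisors of 18:
10^1 ≡ 10 (mod 19)
10^2 ≡ 5 (mod 19)
10^3 ≡ 12 (mod 19)
10^6 ≡ 11 (mod 19)
10^9 ≡ 18 (mod 19)
10^18 ≡ 1 (mod 19) ✓
The order of 10 is 18, so the subgroup it generates has 18 elements.
Index = |(Z/19Z)^×| / |⟨10⟩| = 18 / 18 = 1.

1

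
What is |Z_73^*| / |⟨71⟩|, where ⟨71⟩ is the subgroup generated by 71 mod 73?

The order of 71 must divide φ(73) = 73 − 1 = 72 = 2^3 · 3^2.
Divisors of 72: 1, 2, 3, 4, 6, 8, 9, 12, 18, 24, 36, 72.
Compute 71^d (mod 73) for the divisors d until we hit 1:
71^1 ≡ 71
71^2 ≡ 4
71^3 ≡ 65
71^4 ≡ 16
71^6 ≡ 64
71^8 ≡ 37
71^9 ≡ 72
71^12 ≡ 8
71^18 ≡ 1
So ord_73(71) = 18, hence |⟨71⟩| = 18.
Index = |(Z/73Z)^×| / |⟨71⟩| = 72 / 18 = 4.

4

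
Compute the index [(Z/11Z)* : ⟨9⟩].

ord(9) | φ(11) = 11 − 1 = 10 = 2 · 5.
Divisors of 10: 1, 2, 5, 10.
Compute 9^d (mod 11) for the divisors d until we hit 1:
9^1 ≡ 9
9^2 ≡ 4
9^5 ≡ 1
So ord_11(9) = 5, hence |⟨9⟩| = 5.
[(Z/11Z)^× : ⟨9⟩] = 10/5 = 2.

2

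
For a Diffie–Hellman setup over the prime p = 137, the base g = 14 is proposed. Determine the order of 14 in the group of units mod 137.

34

The order of 14 must divide φ(137) = 137 − 1 = 136 = 2^3 · 17.
Divisors of 136: 1, 2, 4, 8, 17, 34, 68, 136.
Check 14^d mod 137 for each divisor in increasing order:
14^1 ≡ 14 (mod 137)
14^2 ≡ 59 (mod 137)
14^4 ≡ 56 (mod 137)
14^8 ≡ 122 (mod 137)
14^17 ≡ 136 (mod 137)
14^34 ≡ 1 (mod 137) ✓
Therefore the multiplicative order of 14 modulo 137 is 34.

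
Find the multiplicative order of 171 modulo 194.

By Lagrange's theorem, ord_194(171) divides φ(194) = φ(2)·φ(97) = 1·96 = 96 = 2^5 · 3.
Divisors of 96: 1, 2, 3, 4, 6, 8, 12, 16, 24, 32, 48, 96.
Evaluate successive powers at the divisors of 96:
171^1 ≡ 171 (mod 194)
171^2 ≡ 141 (mod 194)
171^3 ≡ 55 (mod 194)
171^4 ≡ 93 (mod 194)
171^6 ≡ 115 (mod 194)
171^8 ≡ 113 (mod 194)
171^12 ≡ 33 (mod 194)
171^16 ≡ 159 (mod 194)
171^24 ≡ 119 (mod 194)
171^32 ≡ 61 (mod 194)
171^48 ≡ 193 (mod 194)
171^96 ≡ 1 (mod 194) ✓
The smallest such exponent is 96, so the order of 171 is 96.

96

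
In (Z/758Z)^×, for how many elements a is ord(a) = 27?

18

φ(758) = φ(2)·φ(379) = 1·378 = 378 = 2 · 3^3 · 7.
(Z/758Z)^× is cyclic (|G| = 378); a cyclic group of order m has exactly φ(d) elements of each order d | m, and none otherwise.
27 = 3^3 divides 378, and φ(27) = 18.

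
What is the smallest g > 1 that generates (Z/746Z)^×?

φ(746) = φ(2)·φ(373) = 1·372 = 372 = 2^2 · 3 · 31.
Test candidates g = 2, 3, … against the prime factors q ∈ {2, 3, 31} of φ(746): g is a generator iff g^(372/q) ≢ 1 for every such q.
g = 2: gcd(2, 746) = 2 > 1, not a unit — skip.
g = 3: 3^186 ≡ 1 — hits 1, so not a primitive root.
g = 4: gcd(4, 746) = 2 > 1, not a unit — skip.
g = 5: 5^186 ≡ 745; 5^124 ≡ 657; 5^12 ≡ 189 — none is 1, so 5 is a primitive root.
The smallest primitive root modulo 746 is 5.

5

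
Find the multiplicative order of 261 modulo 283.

141

The order of 261 must divide φ(283) = 283 − 1 = 282 = 2 · 3 · 47.
Divisors of 282: 1, 2, 3, 6, 47, 94, 141, 282.
Check 261^d mod 283 for each divisor in increasing order:
261^1 ≡ 261
261^2 ≡ 201
261^3 ≡ 106
261^6 ≡ 199
261^47 ≡ 238
261^94 ≡ 44
261^141 ≡ 1
The smallest such exponent is 141, so the order of 261 is 141.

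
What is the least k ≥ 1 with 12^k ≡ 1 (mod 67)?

66

The order of 12 must divide φ(67) = 67 − 1 = 66 = 2 · 3 · 11.
Divisors of 66: 1, 2, 3, 6, 11, 22, 33, 66.
Compute 12^d (mod 67) for the divisors d until we hit 1:
12^1 ≡ 12 (mod 67)
12^2 ≡ 10 (mod 67)
12^3 ≡ 53 (mod 67)
12^6 ≡ 62 (mod 67)
12^11 ≡ 30 (mod 67)
12^22 ≡ 29 (mod 67)
12^33 ≡ 66 (mod 67)
12^66 ≡ 1 (mod 67) ✓
Hence ord(12) = 66.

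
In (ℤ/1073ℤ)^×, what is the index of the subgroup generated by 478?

4

Since 478 ∈ (Z/1073Z)^×, its order divides φ(1073) = φ(29·37) = (29−1)·(37−1) = 28·36 = 1008 = 2^4 · 3^2 · 7.
Divisors of 1008: 1, 2, 3, 4, 6, 7, 8, 9, 12, 14, 16, 18, 21, 24, 28, 36, 42, 48, 56, 63, 72, 84, 112, 126, 144, 168, 252, 336, 504, 1008.
Compute 478^d (mod 1073) for the divisors d until we hit 1:
478^1 ≡ 478
478^2 ≡ 1008
478^3 ≡ 47
478^4 ≡ 1006
478^6 ≡ 63
478^7 ≡ 70
478^8 ≡ 197
478^9 ≡ 815
478^12 ≡ 750
478^14 ≡ 608
478^16 ≡ 181
478^18 ≡ 38
478^21 ≡ 713
478^24 ≡ 248
478^28 ≡ 552
478^36 ≡ 371
478^42 ≡ 840
478^48 ≡ 343
478^56 ≡ 1045
478^63 ≡ 186
478^72 ≡ 297
478^84 ≡ 639
478^112 ≡ 784
478^126 ≡ 260
478^144 ≡ 223
478^168 ≡ 581
478^252 ≡ 1
The order of 478 is 252, so the subgroup it generates has 252 elements.
Index = |(Z/1073Z)^×| / |⟨478⟩| = 1008 / 252 = 4.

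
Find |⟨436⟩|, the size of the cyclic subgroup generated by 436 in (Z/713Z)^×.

10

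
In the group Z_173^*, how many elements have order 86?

42

φ(173) = 173 − 1 = 172 = 2^2 · 43.
(Z/173Z)^× is cyclic (|G| = 172); a cyclic group of order m has exactly φ(d) elements of each order d | m, and none otherwise.
86 = 2 · 43 divides 172, and φ(86) = 42.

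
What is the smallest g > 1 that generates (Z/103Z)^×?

5

φ(103) = 103 − 1 = 102 = 2 · 3 · 17.
g is a primitive root iff g^(102/q) ≢ 1 (mod 103) for each prime q ∈ {2, 3, 17}.
g = 2: 2^51 ≡ 1 — hits 1, so not a primitive root.
g = 3: 3^51 ≡ 102; 3^34 ≡ 1 — hits 1, so not a primitive root.
g = 4: 4^51 ≡ 1 — hits 1, so not a primitive root.
g = 5: 5^51 ≡ 102; 5^34 ≡ 56; 5^6 ≡ 72 — none is 1, so 5 is a primitive root.
The smallest primitive root modulo 103 is 5.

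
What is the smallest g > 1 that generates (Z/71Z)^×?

7

φ(71) = 71 − 1 = 70 = 2 · 5 · 7.
Test candidates g = 2, 3, … against the prime factors q ∈ {2, 5, 7} of φ(71): g is a generator iff g^(70/q) ≢ 1 for every such q.
g = 2: 2^35 ≡ 1 — hits 1, so not a primitive root.
g = 3: 3^35 ≡ 1 — hits 1, so not a primitive root.
g = 4: 4^35 ≡ 1 — hits 1, so not a primitive root.
g = 5: 5^35 ≡ 1 — hits 1, so not a primitive root.
g = 6: 6^35 ≡ 1 — hits 1, so not a primitive root.
g = 7: 7^35 ≡ 70; 7^14 ≡ 54; 7^10 ≡ 45 — none is 1, so 7 is a primitive root.
So 7 is the smallest generator of (Z/71Z)^×.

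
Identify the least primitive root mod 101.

2

φ(101) = 101 − 1 = 100 = 2^2 · 5^2.
Test candidates g = 2, 3, … against the prime factors q ∈ {2, 5} of φ(101): g is a generator iff g^(100/q) ≢ 1 for every such q.
g = 2: 2^50 ≡ 100; 2^20 ≡ 95 — none is 1, so 2 is a primitive root.
So 2 is the smallest generator of (Z/101Z)^×.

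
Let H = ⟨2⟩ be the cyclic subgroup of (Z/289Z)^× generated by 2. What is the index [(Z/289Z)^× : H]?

2

ord(2) | φ(289) = φ(17^2) = 17·(17−1) = 272 = 2^4 · 17.
Divisors of 272: 1, 2, 4, 8, 16, 17, 34, 68, 136, 272.
Check 2^d mod 289 for each divisor in increasing order:
2^1 ≡ 2
2^2 ≡ 4
2^4 ≡ 16
2^8 ≡ 256
2^16 ≡ 222
2^17 ≡ 155
2^34 ≡ 38
2^68 ≡ 288
2^136 ≡ 1
The order of 2 is 136, so the subgroup it generates has 136 elements.
The index is φ(289) / ord(2) = 272 / 136 = 2.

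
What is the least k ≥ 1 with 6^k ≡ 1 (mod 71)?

35

By Lagrange's theorem, ord_71(6) divides φ(71) = 71 − 1 = 70 = 2 · 5 · 7.
Divisors of 70: 1, 2, 5, 7, 10, 14, 35, 70.
Compute 6^d (mod 71) for the divisors d until we hit 1:
6^1 ≡ 6
6^2 ≡ 36
6^5 ≡ 37
6^7 ≡ 54
6^10 ≡ 20
6^14 ≡ 5
6^35 ≡ 1
Hence ord(6) = 35.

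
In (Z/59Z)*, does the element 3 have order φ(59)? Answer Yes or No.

No

φ(59) = 59 − 1 = 58 = 2 · 29.
It suffices to check that the order of 3 is not a proper divisor of 58: compute 3^(58/q) for q ∈ {2, 29}.
3^29 ≡ 1 (mod 59)  [q = 2: ≡ 1 ✗]
3^2 ≡ 9 (mod 59)  [q = 29: ≢ 1 ✓]
Since 3^29 ≡ 1, the order of 3 divides 29 < 58, so 3 is not a primitive root.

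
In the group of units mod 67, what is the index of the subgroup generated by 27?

3

By Lagrange's theorem, ord_67(27) divides φ(67) = 67 − 1 = 66 = 2 · 3 · 11.
Divisors of 66: 1, 2, 3, 6, 11, 22, 33, 66.
Test each divisor d:
27^1 ≡ 27
27^2 ≡ 59
27^3 ≡ 52
27^6 ≡ 24
27^11 ≡ 66
27^22 ≡ 1
Thus |⟨27⟩| = ord(27) = 22.
The index is φ(67) / ord(27) = 66 / 22 = 3.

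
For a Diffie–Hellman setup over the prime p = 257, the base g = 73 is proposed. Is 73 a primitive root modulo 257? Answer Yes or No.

φ(257) = 257 − 1 = 256 = 2^8.
73 is a primitive root mod 257 iff 73^(φ(257)/q) ≢ 1 for every prime q | φ(257), i.e. q ∈ {2}.
73^128 ≡ 1 (mod 257)  [q = 2: ≡ 1 ✗]
73^128 ≡ 1 shows ord(73) | 128, strictly less than φ(257); not a primitive root.

No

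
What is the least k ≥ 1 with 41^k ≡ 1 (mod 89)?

88

ord(41) | φ(89) = 89 − 1 = 88 = 2^3 · 11.
Divisors of 88: 1, 2, 4, 8, 11, 22, 44, 88.
Check 41^d mod 89 for each divisor in increasing order:
41^1 ≡ 41 (mod 89)
41^2 ≡ 79 (mod 89)
41^4 ≡ 11 (mod 89)
41^8 ≡ 32 (mod 89)
41^11 ≡ 52 (mod 89)
41^22 ≡ 34 (mod 89)
41^44 ≡ 88 (mod 89)
41^88 ≡ 1 (mod 89) ✓
The smallest such exponent is 88, so the order of 41 is 88.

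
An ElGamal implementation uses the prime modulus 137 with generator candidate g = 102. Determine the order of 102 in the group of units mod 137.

136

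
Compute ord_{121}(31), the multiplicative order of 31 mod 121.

55

Since 31 ∈ (Z/121Z)^×, its order divides φ(121) = φ(11^2) = 11·(11−1) = 110 = 2 · 5 · 11.
Divisors of 110: 1, 2, 5, 10, 11, 22, 55, 110.
Evaluate successive powers at the divisors of 110:
31^1 ≡ 31 (mod 121)
31^2 ≡ 114 (mod 121)
31^5 ≡ 67 (mod 121)
31^10 ≡ 12 (mod 121)
31^11 ≡ 9 (mod 121)
31^22 ≡ 81 (mod 121)
31^55 ≡ 1 (mod 121) ✓
So ord_121(31) = 55.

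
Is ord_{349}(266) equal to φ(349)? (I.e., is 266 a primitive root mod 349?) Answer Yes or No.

No

φ(349) = 349 − 1 = 348 = 2^2 · 3 · 29.
Test 266^(348/q) mod 349 for each prime factor q of 348:
266^174 ≡ 1 (mod 349)  [q = 2: ≡ 1 ✗]
266^116 ≡ 226 (mod 349)  [q = 3: ≢ 1 ✓]
266^12 ≡ 118 (mod 349)  [q = 29: ≢ 1 ✓]
Since 266^174 ≡ 1, the order of 266 divides 174 < 348, so 266 is not a primitive root.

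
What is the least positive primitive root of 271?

φ(271) = 271 − 1 = 270 = 2 · 3^3 · 5.
g is a primitive root iff g^(270/q) ≢ 1 (mod 271) for each prime q ∈ {2, 3, 5}.
g = 2: 2^135 ≡ 1 — hits 1, so not a primitive root.
g = 3: 3^135 ≡ 270; 3^90 ≡ 1 — hits 1, so not a primitive root.
g = 4: 4^135 ≡ 1 — hits 1, so not a primitive root.
g = 5: 5^135 ≡ 1 — hits 1, so not a primitive root.
g = 6: 6^135 ≡ 270; 6^90 ≡ 242; 6^54 ≡ 10 — none is 1, so 6 is a primitive root.
Hence the least primitive root of 271 is 6.

6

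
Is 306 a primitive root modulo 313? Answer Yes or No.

φ(313) = 313 − 1 = 312 = 2^3 · 3 · 13.
An element g generates (Z/313Z)^× iff g^(312/q) ≢ 1 (mod 313) for each prime q ∈ {2, 3, 13}.
306^156 ≡ 312 (mod 313)  [q = 2: ≢ 1 ✓]
306^104 ≡ 1 (mod 313)  [q = 3: ≡ 1 ✗]
306^24 ≡ 58 (mod 313)  [q = 13: ≢ 1 ✓]
Since 306^104 ≡ 1, the order of 306 divides 104 < 312, so 306 is not a primitive root.

No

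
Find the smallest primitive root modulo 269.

2

φ(269) = 269 − 1 = 268 = 2^2 · 67.
Test candidates g = 2, 3, … against the prime factors q ∈ {2, 67} of φ(269): g is a generator iff g^(268/q) ≢ 1 for every such q.
g = 2: 2^134 ≡ 268; 2^4 ≡ 16 — none is 1, so 2 is a primitive root.
Hence the least primitive root of 269 is 2.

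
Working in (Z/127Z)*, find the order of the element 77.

42

Since 77 ∈ (Z/127Z)^×, its order divides φ(127) = 127 − 1 = 126 = 2 · 3^2 · 7.
Divisors of 126: 1, 2, 3, 6, 7, 9, 14, 18, 21, 42, 63, 126.
Check 77^d mod 127 for each divisor in increasing order:
77^1 ≡ 77 (mod 127)
77^2 ≡ 87 (mod 127)
77^3 ≡ 95 (mod 127)
77^6 ≡ 8 (mod 127)
77^7 ≡ 108 (mod 127)
77^9 ≡ 125 (mod 127)
77^14 ≡ 107 (mod 127)
77^18 ≡ 4 (mod 127)
77^21 ≡ 126 (mod 127)
77^42 ≡ 1 (mod 127) ✓
The smallest such exponent is 42, so the order of 77 is 42.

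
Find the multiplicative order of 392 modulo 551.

84

The order of 392 must divide φ(551) = φ(19·29) = (19−1)·(29−1) = 18·28 = 504 = 2^3 · 3^2 · 7.
Divisors of 504: 1, 2, 3, 4, 6, 7, 8, 9, 12, 14, 18, 21, 24, 28, 36, 42, 56, 63, 72, 84, 126, 168, 252, 504.
Compute 392^d (mod 551) for the divisors d until we hit 1:
392^1 ≡ 392 (mod 551)
392^2 ≡ 486 (mod 551)
392^3 ≡ 417 (mod 551)
392^4 ≡ 368 (mod 551)
392^6 ≡ 324 (mod 551)
392^7 ≡ 278 (mod 551)
392^8 ≡ 429 (mod 551)
392^9 ≡ 113 (mod 551)
392^12 ≡ 286 (mod 551)
392^14 ≡ 144 (mod 551)
392^18 ≡ 96 (mod 551)
392^21 ≡ 360 (mod 551)
392^24 ≡ 248 (mod 551)
392^28 ≡ 349 (mod 551)
392^36 ≡ 400 (mod 551)
392^42 ≡ 115 (mod 551)
392^56 ≡ 30 (mod 551)
392^63 ≡ 75 (mod 551)
392^72 ≡ 210 (mod 551)
392^84 ≡ 1 (mod 551) ✓
The smallest such exponent is 84, so the order of 392 is 84.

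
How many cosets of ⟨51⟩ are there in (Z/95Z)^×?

By Lagrange's theorem, ord_95(51) divides φ(95) = φ(5·19) = (5−1)·(19−1) = 4·18 = 72 = 2^3 · 3^2.
Divisors of 72: 1, 2, 3, 4, 6, 8, 9, 12, 18, 24, 36, 72.
Compute 51^d (mod 95) for the divisors d until we hit 1:
51^1 ≡ 51
51^2 ≡ 36
51^3 ≡ 31
51^4 ≡ 61
51^6 ≡ 11
51^8 ≡ 16
51^9 ≡ 56
51^12 ≡ 26
51^18 ≡ 1
The order of 51 is 18, so the subgroup it generates has 18 elements.
[(Z/95Z)^× : ⟨51⟩] = 72/18 = 4.

4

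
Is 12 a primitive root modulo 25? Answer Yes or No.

Yes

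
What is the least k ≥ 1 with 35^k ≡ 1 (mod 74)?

ord(35) | φ(74) = φ(2)·φ(37) = 1·36 = 36 = 2^2 · 3^2.
Divisors of 36: 1, 2, 3, 4, 6, 9, 12, 18, 36.
Check 35^d mod 74 for each divisor in increasing order:
35^1 ≡ 35
35^2 ≡ 41
35^3 ≡ 29
35^4 ≡ 53
35^6 ≡ 27
35^9 ≡ 43
35^12 ≡ 63
35^18 ≡ 73
35^36 ≡ 1
Hence ord(35) = 36.

36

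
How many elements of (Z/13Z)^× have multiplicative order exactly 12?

φ(13) = 13 − 1 = 12 = 2^2 · 3.
Since (Z/13Z)^× is cyclic of order 12, the number of elements of order d is φ(d) when d | 12 and 0 otherwise.
12 = 2^2 · 3 divides 12, and φ(12) = 4.

4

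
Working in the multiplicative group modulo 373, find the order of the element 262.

ord(262) | φ(373) = 373 − 1 = 372 = 2^2 · 3 · 31.
Divisors of 372: 1, 2, 3, 4, 6, 12, 31, 62, 93, 124, 186, 372.
Compute 262^d (mod 373) for the divisors d until we hit 1:
262^1 ≡ 262
262^2 ≡ 12
262^3 ≡ 160
262^4 ≡ 144
262^6 ≡ 236
262^12 ≡ 119
262^31 ≡ 372
262^62 ≡ 1
So ord_373(262) = 62.

62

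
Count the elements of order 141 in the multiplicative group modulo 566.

92

φ(566) = φ(2)·φ(283) = 1·282 = 282 = 2 · 3 · 47.
Since (Z/566Z)^× is cyclic of order 282, the number of elements of order d is φ(d) when d | 282 and 0 otherwise.
141 = 3 · 47 divides 282, and φ(141) = 92.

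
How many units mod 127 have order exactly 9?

6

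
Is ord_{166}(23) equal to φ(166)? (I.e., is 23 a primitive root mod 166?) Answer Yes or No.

No

φ(166) = φ(2)·φ(83) = 1·82 = 82 = 2 · 41.
Test 23^(82/q) mod 166 for each prime factor q of 82:
23^41 ≡ 1 (mod 166)  [q = 2: ≡ 1 ✗]
23^2 ≡ 31 (mod 166)  [q = 41: ≢ 1 ✓]
The check at q = 2 fails, so 23 generates a proper subgroup.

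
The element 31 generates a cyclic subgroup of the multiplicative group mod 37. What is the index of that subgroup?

9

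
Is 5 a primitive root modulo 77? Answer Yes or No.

77 = 7 · 11 is a product of two distinct odd primes, so (Z/77Z)^× ≅ (Z/7Z)^× × (Z/11Z)^× is not cyclic.
No primitive root modulo 77 exists; in particular 5 is not one.

No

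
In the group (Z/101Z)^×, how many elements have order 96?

0

φ(101) = 101 − 1 = 100 = 2^2 · 5^2.
Since (Z/101Z)^× is cyclic of order 100, the number of elements of order d is φ(d) when d | 100 and 0 otherwise.
Here 100 is not a multiple of 96, so there are no elements of order 96.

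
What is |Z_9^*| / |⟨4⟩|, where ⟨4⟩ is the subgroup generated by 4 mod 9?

ord(4) | φ(9) = φ(3^2) = 3·(3−1) = 6 = 2 · 3.
Divisors of 6: 1, 2, 3, 6.
Evaluate successive powers at the divisors of 6:
4^1 ≡ 4
4^2 ≡ 7
4^3 ≡ 1
The order of 4 is 3, so the subgroup it generates has 3 elements.
The index is φ(9) / ord(4) = 6 / 3 = 2.

2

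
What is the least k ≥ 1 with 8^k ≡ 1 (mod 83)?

82

The order of 8 must divide φ(83) = 83 − 1 = 82 = 2 · 41.
Divisors of 82: 1, 2, 41, 82.
Check 8^d mod 83 for each divisor in increasing order:
8^1 ≡ 8 (mod 83)
8^2 ≡ 64 (mod 83)
8^41 ≡ 82 (mod 83)
8^82 ≡ 1 (mod 83) ✓
The smallest such exponent is 82, so the order of 8 is 82.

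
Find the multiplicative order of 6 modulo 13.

12

By Lagrange's theorem, ord_13(6) divides φ(13) = 13 − 1 = 12 = 2^2 · 3.
Divisors of 12: 1, 2, 3, 4, 6, 12.
Test each divisor d:
6^1 ≡ 6 (mod 13)
6^2 ≡ 10 (mod 13)
6^3 ≡ 8 (mod 13)
6^4 ≡ 9 (mod 13)
6^6 ≡ 12 (mod 13)
6^12 ≡ 1 (mod 13) ✓
So ord_13(6) = 12.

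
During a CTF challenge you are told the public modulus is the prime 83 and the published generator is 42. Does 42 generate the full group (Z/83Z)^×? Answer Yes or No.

Yes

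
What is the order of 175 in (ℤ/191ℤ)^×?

190

By Lagrange's theorem, ord_191(175) divides φ(191) = 191 − 1 = 190 = 2 · 5 · 19.
Divisors of 190: 1, 2, 5, 10, 19, 38, 95, 190.
Compute 175^d (mod 191) for the divisors d until we hit 1:
175^1 ≡ 175
175^2 ≡ 65
175^5 ≡ 14
175^10 ≡ 5
175^19 ≡ 82
175^38 ≡ 39
175^95 ≡ 190
175^190 ≡ 1
Therefore the multiplicative order of 175 modulo 191 is 190.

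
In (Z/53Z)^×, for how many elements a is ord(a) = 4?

φ(53) = 53 − 1 = 52 = 2^2 · 13.
Since (Z/53Z)^× is cyclic of order 52, the number of elements of order d is φ(d) when d | 52 and 0 otherwise.
4 = 2^2 divides 52, and φ(4) = 2.

2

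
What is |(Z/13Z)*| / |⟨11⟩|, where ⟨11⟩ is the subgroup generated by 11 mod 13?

1

By Lagrange's theorem, ord_13(11) divides φ(13) = 13 − 1 = 12 = 2^2 · 3.
Divisors of 12: 1, 2, 3, 4, 6, 12.
Check 11^d mod 13 for each divisor in increasing order:
11^1 ≡ 11 (mod 13)
11^2 ≡ 4 (mod 13)
11^3 ≡ 5 (mod 13)
11^4 ≡ 3 (mod 13)
11^6 ≡ 12 (mod 13)
11^12 ≡ 1 (mod 13) ✓
Thus |⟨11⟩| = ord(11) = 12.
The index is φ(13) / ord(11) = 12 / 12 = 1.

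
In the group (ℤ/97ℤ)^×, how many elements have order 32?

16

φ(97) = 97 − 1 = 96 = 2^5 · 3.
In a cyclic group of order 96, there are φ(d) elements of order d for each divisor d of 96, and zero for non-divisors.
32 = 2^5 divides 96, and φ(32) = 16.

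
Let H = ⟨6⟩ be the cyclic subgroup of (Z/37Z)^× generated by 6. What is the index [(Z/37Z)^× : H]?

The order of 6 must divide φ(37) = 37 − 1 = 36 = 2^2 · 3^2.
Divisors of 36: 1, 2, 3, 4, 6, 9, 12, 18, 36.
Check 6^d mod 37 for each divisor in increasing order:
6^1 ≡ 6 (mod 37)
6^2 ≡ 36 (mod 37)
6^3 ≡ 31 (mod 37)
6^4 ≡ 1 (mod 37) ✓
The order of 6 is 4, so the subgroup it generates has 4 elements.
Index = |(Z/37Z)^×| / |⟨6⟩| = 36 / 4 = 9.

9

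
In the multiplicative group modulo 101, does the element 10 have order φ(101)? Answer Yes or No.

No

φ(101) = 101 − 1 = 100 = 2^2 · 5^2.
It suffices to check that the order of 10 is not a proper divisor of 100: compute 10^(100/q) for q ∈ {2, 5}.
10^50 ≡ 100 (mod 101)  [q = 2: ≢ 1 ✓]
10^20 ≡ 1 (mod 101)  [q = 5: ≡ 1 ✗]
The check at q = 5 fails, so 10 generates a proper subgroup.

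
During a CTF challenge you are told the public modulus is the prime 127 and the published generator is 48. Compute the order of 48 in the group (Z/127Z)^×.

126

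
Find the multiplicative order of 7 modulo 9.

3

By Lagrange's theorem, ord_9(7) divides φ(9) = φ(3^2) = 3·(3−1) = 6 = 2 · 3.
Divisors of 6: 1, 2, 3, 6.
Evaluate successive powers at the divisors of 6:
7^1 ≡ 7
7^2 ≡ 4
7^3 ≡ 1
Hence ord(7) = 3.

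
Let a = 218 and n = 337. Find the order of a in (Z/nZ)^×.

112

The order of 218 must divide φ(337) = 337 − 1 = 336 = 2^4 · 3 · 7.
Divisors of 336: 1, 2, 3, 4, 6, 7, 8, 12, 14, 16, 21, 24, 28, 42, 48, 56, 84, 112, 168, 336.
Test each divisor d:
218^1 ≡ 218
218^2 ≡ 7
218^3 ≡ 178
218^4 ≡ 49
218^6 ≡ 6
218^7 ≡ 297
218^8 ≡ 42
218^12 ≡ 36
218^14 ≡ 252
218^16 ≡ 79
218^21 ≡ 30
218^24 ≡ 285
218^28 ≡ 148
218^42 ≡ 226
218^48 ≡ 8
218^56 ≡ 336
218^84 ≡ 189
218^112 ≡ 1
The smallest such exponent is 112, so the order of 218 is 112.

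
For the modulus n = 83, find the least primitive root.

φ(83) = 83 − 1 = 82 = 2 · 41.
Test candidates g = 2, 3, … against the prime factors q ∈ {2, 41} of φ(83): g is a generator iff g^(82/q) ≢ 1 for every such q.
g = 2: 2^41 ≡ 82; 2^2 ≡ 4 — none is 1, so 2 is a primitive root.
So 2 is the smallest generator of (Z/83Z)^×.

2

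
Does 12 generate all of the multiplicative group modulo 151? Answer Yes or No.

Yes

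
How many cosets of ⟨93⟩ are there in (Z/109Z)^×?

The order of 93 must divide φ(109) = 109 − 1 = 108 = 2^2 · 3^3.
Divisors of 108: 1, 2, 3, 4, 6, 9, 12, 18, 27, 36, 54, 108.
Evaluate successive powers at the divisors of 108:
93^1 ≡ 93 (mod 109)
93^2 ≡ 38 (mod 109)
93^3 ≡ 46 (mod 109)
93^4 ≡ 27 (mod 109)
93^6 ≡ 45 (mod 109)
93^9 ≡ 108 (mod 109)
93^12 ≡ 63 (mod 109)
93^18 ≡ 1 (mod 109) ✓
So ord_109(93) = 18, hence |⟨93⟩| = 18.
Index = |(Z/109Z)^×| / |⟨93⟩| = 108 / 18 = 6.

6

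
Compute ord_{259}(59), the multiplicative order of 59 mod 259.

The order of 59 must divide φ(259) = φ(7·37) = (7−1)·(37−1) = 6·36 = 216 = 2^3 · 3^3.
Divisors of 216: 1, 2, 3, 4, 6, 8, 9, 12, 18, 24, 27, 36, 54, 72, 108, 216.
Test each divisor d:
59^1 ≡ 59
59^2 ≡ 114
59^3 ≡ 251
59^4 ≡ 46
59^6 ≡ 64
59^8 ≡ 44
59^9 ≡ 6
59^12 ≡ 211
59^18 ≡ 36
59^24 ≡ 232
59^27 ≡ 216
59^36 ≡ 1
The smallest such exponent is 36, so the order of 59 is 36.

36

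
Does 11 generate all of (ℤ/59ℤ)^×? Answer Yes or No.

φ(59) = 59 − 1 = 58 = 2 · 29.
Test 11^(58/q) mod 59 for each prime factor q of 58:
11^29 ≡ 58 (mod 59)  [q = 2: ≢ 1 ✓]
11^2 ≡ 3 (mod 59)  [q = 29: ≢ 1 ✓]
All checks pass, so 11 has order 58 and is a primitive root modulo 59.

Yes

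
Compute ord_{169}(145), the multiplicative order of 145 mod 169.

156

The order of 145 must divide φ(169) = φ(13^2) = 13·(13−1) = 156 = 2^2 · 3 · 13.
Divisors of 156: 1, 2, 3, 4, 6, 12, 13, 26, 39, 52, 78, 156.
Evaluate successive powers at the divisors of 156:
145^1 ≡ 145 (mod 169)
145^2 ≡ 69 (mod 169)
145^3 ≡ 34 (mod 169)
145^4 ≡ 29 (mod 169)
145^6 ≡ 142 (mod 169)
145^12 ≡ 53 (mod 169)
145^13 ≡ 80 (mod 169)
145^26 ≡ 147 (mod 169)
145^39 ≡ 99 (mod 169)
145^52 ≡ 146 (mod 169)
145^78 ≡ 168 (mod 169)
145^156 ≡ 1 (mod 169) ✓
The smallest such exponent is 156, so the order of 145 is 156.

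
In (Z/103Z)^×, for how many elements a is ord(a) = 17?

16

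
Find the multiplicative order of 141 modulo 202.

100

Since 141 ∈ (Z/202Z)^×, its order divides φ(202) = φ(2)·φ(101) = 1·100 = 100 = 2^2 · 5^2.
Divisors of 100: 1, 2, 4, 5, 10, 20, 25, 50, 100.
Compute 141^d (mod 202) for the divisors d until we hit 1:
141^1 ≡ 141 (mod 202)
141^2 ≡ 85 (mod 202)
141^4 ≡ 155 (mod 202)
141^5 ≡ 39 (mod 202)
141^10 ≡ 107 (mod 202)
141^20 ≡ 137 (mod 202)
141^25 ≡ 91 (mod 202)
141^50 ≡ 201 (mod 202)
141^100 ≡ 1 (mod 202) ✓
Therefore the multiplicative order of 141 modulo 202 is 100.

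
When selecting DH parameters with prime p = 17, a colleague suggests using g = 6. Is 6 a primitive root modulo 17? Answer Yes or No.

Yes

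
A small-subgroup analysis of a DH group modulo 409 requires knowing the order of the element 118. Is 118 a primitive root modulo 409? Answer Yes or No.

φ(409) = 409 − 1 = 408 = 2^3 · 3 · 17.
Test 118^(408/q) mod 409 for each prime factor q of 408:
118^204 ≡ 408 (mod 409)  [q = 2: ≢ 1 ✓]
118^136 ≡ 355 (mod 409)  [q = 3: ≢ 1 ✓]
118^24 ≡ 30 (mod 409)  [q = 17: ≢ 1 ✓]
Every test exponent gives a nontrivial residue, hence 118 generates the full group.

Yes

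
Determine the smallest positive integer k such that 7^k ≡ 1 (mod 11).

10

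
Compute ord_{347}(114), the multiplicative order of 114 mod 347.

By Lagrange's theorem, ord_347(114) divides φ(347) = 347 − 1 = 346 = 2 · 173.
Divisors of 346: 1, 2, 173, 346.
Evaluate successive powers at the divisors of 346:
114^1 ≡ 114
114^2 ≡ 157
114^173 ≡ 1
The smallest such exponent is 173, so the order of 114 is 173.

173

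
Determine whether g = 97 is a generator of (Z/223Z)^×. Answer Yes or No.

Yes

φ(223) = 223 − 1 = 222 = 2 · 3 · 37.
Test 97^(222/q) mod 223 for each prime factor q of 222:
97^111 ≡ 222 (mod 223)  [q = 2: ≢ 1 ✓]
97^74 ≡ 39 (mod 223)  [q = 3: ≢ 1 ✓]
97^6 ≡ 119 (mod 223)  [q = 37: ≢ 1 ✓]
None equal 1, so ord_223(97) = 222: 97 is a primitive root.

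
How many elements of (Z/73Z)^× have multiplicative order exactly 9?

φ(73) = 73 − 1 = 72 = 2^3 · 3^2.
In a cyclic group of order 72, there are φ(d) elements of order d for each divisor d of 72, and zero for non-divisors.
9 = 3^2 divides 72, and φ(9) = 6.

6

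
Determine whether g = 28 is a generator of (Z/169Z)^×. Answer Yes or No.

Yes

φ(169) = φ(13^2) = 13·(13−1) = 156 = 2^2 · 3 · 13.
Test 28^(156/q) mod 169 for each prime factor q of 156:
28^78 ≡ 168 (mod 169)  [q = 2: ≢ 1 ✓]
28^52 ≡ 146 (mod 169)  [q = 3: ≢ 1 ✓]
28^12 ≡ 27 (mod 169)  [q = 13: ≢ 1 ✓]
None equal 1, so ord_169(28) = 156: 28 is a primitive root.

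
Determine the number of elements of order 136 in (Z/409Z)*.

φ(409) = 409 − 1 = 408 = 2^3 · 3 · 17.
Since (Z/409Z)^× is cyclic of order 408, the number of elements of order d is φ(d) when d | 408 and 0 otherwise.
136 = 2^3 · 17 divides 408, and φ(136) = 64.

64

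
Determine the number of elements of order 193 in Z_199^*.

φ(199) = 199 − 1 = 198 = 2 · 3^2 · 11.
In a cyclic group of order 198, there are φ(d) elements of order d for each divisor d of 198, and zero for non-divisors.
Since 193 ∤ 198, the count is 0.

0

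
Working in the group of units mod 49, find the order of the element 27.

14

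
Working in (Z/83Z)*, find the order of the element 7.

41

The order of 7 must divide φ(83) = 83 − 1 = 82 = 2 · 41.
Divisors of 82: 1, 2, 41, 82.
Test each divisor d:
7^1 ≡ 7 (mod 83)
7^2 ≡ 49 (mod 83)
7^41 ≡ 1 (mod 83) ✓
Therefore the multiplicative order of 7 modulo 83 is 41.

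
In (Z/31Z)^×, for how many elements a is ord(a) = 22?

0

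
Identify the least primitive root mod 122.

φ(122) = φ(2)·φ(61) = 1·60 = 60 = 2^2 · 3 · 5.
Test candidates g = 2, 3, … against the prime factors q ∈ {2, 3, 5} of φ(122): g is a generator iff g^(60/q) ≢ 1 for every such q.
g = 2: gcd(2, 122) = 2 > 1, not a unit — skip.
g = 3: 3^30 ≡ 1 — hits 1, so not a primitive root.
g = 4: gcd(4, 122) = 2 > 1, not a unit — skip.
g = 5: 5^30 ≡ 1 — hits 1, so not a primitive root.
g = 6: gcd(6, 122) = 2 > 1, not a unit — skip.
g = 7: 7^30 ≡ 121; 7^20 ≡ 47; 7^12 ≡ 95 — none is 1, so 7 is a primitive root.
The smallest primitive root modulo 122 is 7.

7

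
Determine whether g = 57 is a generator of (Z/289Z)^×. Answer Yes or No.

Yes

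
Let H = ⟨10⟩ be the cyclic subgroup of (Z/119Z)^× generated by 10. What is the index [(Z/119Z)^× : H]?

The order of 10 must divide φ(119) = φ(7·17) = (7−1)·(17−1) = 6·16 = 96 = 2^5 · 3.
Divisors of 96: 1, 2, 3, 4, 6, 8, 12, 16, 24, 32, 48, 96.
Compute 10^d (mod 119) for the divisors d until we hit 1:
10^1 ≡ 10 (mod 119)
10^2 ≡ 100 (mod 119)
10^3 ≡ 48 (mod 119)
10^4 ≡ 4 (mod 119)
10^6 ≡ 43 (mod 119)
10^8 ≡ 16 (mod 119)
10^12 ≡ 64 (mod 119)
10^16 ≡ 18 (mod 119)
10^24 ≡ 50 (mod 119)
10^32 ≡ 86 (mod 119)
10^48 ≡ 1 (mod 119) ✓
The order of 10 is 48, so the subgroup it generates has 48 elements.
[(Z/119Z)^× : ⟨10⟩] = 96/48 = 2.

2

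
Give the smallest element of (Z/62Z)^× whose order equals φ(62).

φ(62) = φ(2)·φ(31) = 1·30 = 30 = 2 · 3 · 5.
Test candidates g = 2, 3, … against the prime factors q ∈ {2, 3, 5} of φ(62): g is a generator iff g^(30/q) ≢ 1 for every such q.
g = 2: gcd(2, 62) = 2 > 1, not a unit — skip.
g = 3: 3^15 ≡ 61; 3^10 ≡ 25; 3^6 ≡ 47 — none is 1, so 3 is a primitive root.
So 3 is the smallest generator of (Z/62Z)^×.

3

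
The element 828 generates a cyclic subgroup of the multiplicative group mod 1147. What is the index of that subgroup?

The order of 828 must divide φ(1147) = φ(31·37) = (31−1)·(37−1) = 30·36 = 1080 = 2^3 · 3^3 · 5.
Divisors of 1080: 1, 2, 3, 4, 5, 6, 8, 9, 10, 12, 15, 18, 20, 24, 27, 30, 36, 40, 45, 54, 60, 72, 90, 108, 120, 135, 180, 216, 270, 360, 540, 1080.
Test each divisor d:
828^1 ≡ 828
828^2 ≡ 825
828^3 ≡ 635
828^4 ≡ 454
828^5 ≡ 843
828^6 ≡ 628
828^8 ≡ 803
828^9 ≡ 771
828^10 ≡ 656
828^12 ≡ 963
828^15 ≡ 154
828^18 ≡ 295
828^20 ≡ 211
828^24 ≡ 593
828^27 ≡ 339
828^30 ≡ 776
828^36 ≡ 1000
828^40 ≡ 935
828^45 ≡ 216
828^54 ≡ 221
828^60 ≡ 1
Thus |⟨828⟩| = ord(828) = 60.
The index is φ(1147) / ord(828) = 1080 / 60 = 18.

18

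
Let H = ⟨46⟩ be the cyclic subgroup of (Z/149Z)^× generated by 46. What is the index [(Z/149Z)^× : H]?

4

ord(46) | φ(149) = 149 − 1 = 148 = 2^2 · 37.
Divisors of 148: 1, 2, 4, 37, 74, 148.
Evaluate successive powers at the divisors of 148:
46^1 ≡ 46 (mod 149)
46^2 ≡ 30 (mod 149)
46^4 ≡ 6 (mod 149)
46^37 ≡ 1 (mod 149) ✓
The order of 46 is 37, so the subgroup it generates has 37 elements.
[(Z/149Z)^× : ⟨46⟩] = 148/37 = 4.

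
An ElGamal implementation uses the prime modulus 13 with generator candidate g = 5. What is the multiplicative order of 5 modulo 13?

ord(5) | φ(13) = 13 − 1 = 12 = 2^2 · 3.
Divisors of 12: 1, 2, 3, 4, 6, 12.
Test each divisor d:
5^1 ≡ 5 (mod 13)
5^2 ≡ 12 (mod 13)
5^3 ≡ 8 (mod 13)
5^4 ≡ 1 (mod 13) ✓
Therefore the multiplicative order of 5 modulo 13 is 4.

4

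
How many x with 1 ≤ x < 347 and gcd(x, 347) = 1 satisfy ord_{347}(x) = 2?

φ(347) = 347 − 1 = 346 = 2 · 173.
In a cyclic group of order 346, there are φ(d) elements of order d for each divisor d of 346, and zero for non-divisors.
2 | 346, and φ(2) = 2 − 1 = 1.

1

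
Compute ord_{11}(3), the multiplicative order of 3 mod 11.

5

Since 3 ∈ (Z/11Z)^×, its order divides φ(11) = 11 − 1 = 10 = 2 · 5.
Divisors of 10: 1, 2, 5, 10.
Test each divisor d:
3^1 ≡ 3
3^2 ≡ 9
3^5 ≡ 1
The smallest such exponent is 5, so the order of 3 is 5.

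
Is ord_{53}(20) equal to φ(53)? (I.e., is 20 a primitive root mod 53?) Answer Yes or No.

Yes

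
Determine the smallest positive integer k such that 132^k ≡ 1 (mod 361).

By Lagrange's theorem, ord_361(132) divides φ(361) = φ(19^2) = 19·(19−1) = 342 = 2 · 3^2 · 19.
Divisors of 342: 1, 2, 3, 6, 9, 18, 19, 38, 57, 114, 171, 342.
Check 132^d mod 361 for each divisor in increasing order:
132^1 ≡ 132 (mod 361)
132^2 ≡ 96 (mod 361)
132^3 ≡ 37 (mod 361)
132^6 ≡ 286 (mod 361)
132^9 ≡ 113 (mod 361)
132^18 ≡ 134 (mod 361)
132^19 ≡ 360 (mod 361)
132^38 ≡ 1 (mod 361) ✓
Hence ord(132) = 38.

38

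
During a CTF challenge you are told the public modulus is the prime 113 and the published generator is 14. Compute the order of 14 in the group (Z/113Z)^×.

28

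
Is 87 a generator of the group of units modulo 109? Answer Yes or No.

No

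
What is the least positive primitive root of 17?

3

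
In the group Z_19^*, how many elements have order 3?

φ(19) = 19 − 1 = 18 = 2 · 3^2.
Since (Z/19Z)^× is cyclic of order 18, the number of elements of order d is φ(d) when d | 18 and 0 otherwise.
3 | 18, and φ(3) = 3 − 1 = 2.

2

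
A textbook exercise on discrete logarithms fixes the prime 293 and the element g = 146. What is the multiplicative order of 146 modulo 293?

By Lagrange's theorem, ord_293(146) divides φ(293) = 293 − 1 = 292 = 2^2 · 73.
Divisors of 292: 1, 2, 4, 73, 146, 292.
Check 146^d mod 293 for each divisor in increasing order:
146^1 ≡ 146 (mod 293)
146^2 ≡ 220 (mod 293)
146^4 ≡ 55 (mod 293)
146^73 ≡ 138 (mod 293)
146^146 ≡ 292 (mod 293)
146^292 ≡ 1 (mod 293) ✓
Therefore the multiplicative order of 146 modulo 293 is 292.

292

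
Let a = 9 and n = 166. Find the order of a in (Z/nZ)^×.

41

By Lagrange's theorem, ord_166(9) divides φ(166) = φ(2)·φ(83) = 1·82 = 82 = 2 · 41.
Divisors of 82: 1, 2, 41, 82.
Compute 9^d (mod 166) for the divisors d until we hit 1:
9^1 ≡ 9
9^2 ≡ 81
9^41 ≡ 1
Hence ord(9) = 41.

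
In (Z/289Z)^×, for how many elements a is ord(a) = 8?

φ(289) = φ(17^2) = 17·(17−1) = 272 = 2^4 · 17.
(Z/289Z)^× is cyclic (|G| = 272); a cyclic group of order m has exactly φ(d) elements of each order d | m, and none otherwise.
8 = 2^3 divides 272, and φ(8) = 4.

4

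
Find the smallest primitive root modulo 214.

5

φ(214) = φ(2)·φ(107) = 1·106 = 106 = 2 · 53.
Test candidates g = 2, 3, … against the prime factors q ∈ {2, 53} of φ(214): g is a generator iff g^(106/q) ≢ 1 for every such q.
g = 2: gcd(2, 214) = 2 > 1, not a unit — skip.
g = 3: 3^53 ≡ 1 — hits 1, so not a primitive root.
g = 4: gcd(4, 214) = 2 > 1, not a unit — skip.
g = 5: 5^53 ≡ 213; 5^2 ≡ 25 — none is 1, so 5 is a primitive root.
Hence the least primitive root of 214 is 5.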